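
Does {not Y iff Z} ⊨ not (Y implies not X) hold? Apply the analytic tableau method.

No

Initial set: {(not Y iff Z); not not (Y implies not X)}.
(not Y iff Z): β-rule — branch into not Y, Z  //  not not Y, not Z.
  branch 1 (add not Y, Z):
    not not (Y implies not X): β-rule — branch into not Y  //  not X.
      branch 1.1 (add not Y):
        ○ open, literals {Y=false, Z=true}.
      branch 1.2 (add not X):
        ○ open, literals {X=false, Y=false, Z=true}.
  branch 2 (add not not Y, not Z):
    not not (Y implies not X): β-rule — branch into not Y  //  not X.
      branch 2.1 (add not Y):
        × closes — contains both Y and not Y.
      branch 2.2 (add not X):
        ○ open, literals {X=false, Y=true, Z=false}.
1 branch closed, 3 open.
An open branch gives a countermodel: Y=false, Z=true (unmentioned atoms arbitrary); the premises hold there but the conclusion fails.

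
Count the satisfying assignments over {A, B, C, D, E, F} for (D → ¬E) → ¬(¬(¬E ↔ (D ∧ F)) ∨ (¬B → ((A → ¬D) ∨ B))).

Initial set: {T ((D → ¬E) → ¬(¬(¬E ↔ (D ∧ F)) ∨ (¬B → ((A → ¬D) ∨ B))))}.
T ((D → ¬E) → ¬(¬(¬E ↔ (D ∧ F)) ∨ (¬B → ((A → ¬D) ∨ B)))): β-rule — branch into F (D → ¬E)  //  T ¬(¬(¬E ↔ (D ∧ F)) ∨ (¬B → ((A → ¬D) ∨ B))).
  branch 1 (add F (D → ¬E)):
    F (D → ¬E): α-rule — add T D, F ¬E.
    ○ open, literals {D=true, E=true}.
  branch 2 (add T ¬(¬(¬E ↔ (D ∧ F)) ∨ (¬B → ((A → ¬D) ∨ B)))):
    T ¬(¬(¬E ↔ (D ∧ F)) ∨ (¬B → ((A → ¬D) ∨ B))): α-rule — add F ¬(¬E ↔ (D ∧ F)), F (¬B → ((A → ¬D) ∨ B)).
    F (¬B → ((A → ¬D) ∨ B)): α-rule — add T ¬B, F ((A → ¬D) ∨ B).
    F ((A → ¬D) ∨ B): α-rule — add F (A → ¬D), F B.
    F (A → ¬D): α-rule — add T A, F ¬D.
    F ¬(¬E ↔ (D ∧ F)): β-rule — branch into T ¬E, T (D ∧ F)  //  F ¬E, F (D ∧ F).
      branch 2.1 (add T ¬E, T (D ∧ F)):
        T (D ∧ F): α-rule — add T D, T F.
        ○ open, literals {A=true, B=false, D=true, E=false, F=true}.
      branch 2.2 (add F ¬E, F (D ∧ F)):
        F (D ∧ F): β-rule — branch into F D  //  F F.
          branch 2.2.1 (add F D):
            × closes — contains both D and ¬D.
          branch 2.2.2 (add F F):
            ○ open, literals {A=true, B=false, D=true, E=true, F=false}.
1 branch closed, 3 open.
Each open branch fixes some atoms; the unmentioned ones are free. Counting distinct full assignments: branch {D=true, E=true} (A, B, C, F) contributes 16 new; branch {A=true, B=false, D=true, E=false, F=true} (C) contributes 2 new; branch {A=true, B=false, D=true, E=true, F=false} (C) contributes 0 new. Total: 18.

18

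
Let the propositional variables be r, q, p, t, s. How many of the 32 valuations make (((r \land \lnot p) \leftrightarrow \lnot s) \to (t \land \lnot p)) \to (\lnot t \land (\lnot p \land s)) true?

Initial set: {T ((((r \land \lnot p) \leftrightarrow \lnot s) \to (t \land \lnot p)) \to (\lnot t \land (\lnot p \land s)))}.
T ((((r \land \lnot p) \leftrightarrow \lnot s) \to (t \land \lnot p)) \to (\lnot t \land (\lnot p \land s))): β-rule — branch into F (((r \land \lnot p) \leftrightarrow \lnot s) \to (t \land \lnot p))  //  T (\lnot t \land (\lnot p \land s)).
  branch 1 (add F (((r \land \lnot p) \leftrightarrow \lnot s) \to (t \land \lnot p))):
    F (((r \land \lnot p) \leftrightarrow \lnot s) \to (t \land \lnot p)): α-rule — add T ((r \land \lnot p) \leftrightarrow \lnot s), F (t \land \lnot p).
    T ((r \land \lnot p) \leftrightarrow \lnot s): β-rule — branch into T (r \land \lnot p), T \lnot s  //  F (r \land \lnot p), F \lnot s.
      branch 1.1 (add T (r \land \lnot p), T \lnot s):
        T (r \land \lnot p): α-rule — add T r, T \lnot p.
        F (t \land \lnot p): β-rule — branch into F t  //  F \lnot p.
          branch 1.1.1 (add F t):
            ○ open, literals {p=0, r=1, s=0, t=0}.
          branch 1.1.2 (add F \lnot p):
            × closes — contains both p and \lnot p.
      branch 1.2 (add F (r \land \lnot p), F \lnot s):
        F (t \land \lnot p): β-rule — branch into F t  //  F \lnot p.
          branch 1.2.1 (add F t):
            F (r \land \lnot p): β-rule — branch into F r  //  F \lnot p.
              branch 1.2.1.1 (add F r):
                ○ open, literals {r=0, s=1, t=0}.
              branch 1.2.1.2 (add F \lnot p):
                ○ open, literals {p=1, s=1, t=0}.
          branch 1.2.2 (add F \lnot p):
            F (r \land \lnot p): β-rule — branch into F r  //  F \lnot p.
              branch 1.2.2.1 (add F r):
                ○ open, literals {p=1, r=0, s=1}.
              branch 1.2.2.2 (add F \lnot p):
                ○ open, literals {p=1, s=1}.
  branch 2 (add T (\lnot t \land (\lnot p \land s))):
    T (\lnot t \land (\lnot p \land s)): α-rule — add T \lnot t, T (\lnot p \land s).
    T (\lnot p \land s): α-rule — add T \lnot p, T s.
    ○ open, literals {p=0, s=1, t=0}.
1 branch closed, 6 open.
Each open branch fixes some atoms; the unmentioned ones are free. Counting distinct full assignments: branch {p=0, r=1, s=0, t=0} (q) contributes 2 new; branch {r=0, s=1, t=0} (q, p) contributes 4 new; branch {p=1, s=1, t=0} (r, q) contributes 2 new; branch {p=1, r=0, s=1} (q, t) contributes 2 new; branch {p=1, s=1} (r, q, t) contributes 2 new; branch {p=0, s=1, t=0} (r, q) contributes 2 new. Total: 14.

14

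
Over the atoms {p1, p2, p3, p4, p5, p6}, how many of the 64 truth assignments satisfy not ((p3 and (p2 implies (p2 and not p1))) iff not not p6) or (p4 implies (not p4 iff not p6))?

Initial set: {(not ((p3 and (p2 implies (p2 and not p1))) iff not not p6) or (p4 implies (not p4 iff not p6)))}.
(not ((p3 and (p2 implies (p2 and not p1))) iff not not p6) or (p4 implies (not p4 iff not p6))): β-rule — branch into not ((p3 and (p2 implies (p2 and not p1))) iff not not p6)  //  (p4 implies (not p4 iff not p6)).
  branch 1 (add not ((p3 and (p2 implies (p2 and not p1))) iff not not p6)):
    not ((p3 and (p2 implies (p2 and not p1))) iff not not p6): β-rule — branch into (p3 and (p2 implies (p2 and not p1))), not not not p6  //  not (p3 and (p2 implies (p2 and not p1))), not not p6.
      branch 1.1 (add (p3 and (p2 implies (p2 and not p1))), not not not p6):
        (p3 and (p2 implies (p2 and not p1))): α-rule — add p3, (p2 implies (p2 and not p1)).
        not not not p6: drop double negation, giving not p6.
        (p2 implies (p2 and not p1)): β-rule — branch into not p2  //  (p2 and not p1).
          branch 1.1.1 (add not p2):
            ○ open, literals {p2=0, p3=1, p6=0}.
          branch 1.1.2 (add (p2 and not p1)):
            (p2 and not p1): α-rule — add p2, not p1.
            ○ open, literals {p1=0, p2=1, p3=1, p6=0}.
      branch 1.2 (add not (p3 and (p2 implies (p2 and not p1))), not not p6):
        not not p6: drop double negation, giving p6.
        not (p3 and (p2 implies (p2 and not p1))): β-rule — branch into not p3  //  not (p2 implies (p2 and not p1)).
          branch 1.2.1 (add not p3):
            ○ open, literals {p3=0, p6=1}.
          branch 1.2.2 (add not (p2 implies (p2 and not p1))):
            not (p2 implies (p2 and not p1)): α-rule — add p2, not (p2 and not p1).
            not (p2 and not p1): β-rule — branch into not p2  //  not not p1.
              branch 1.2.2.1 (add not p2):
                × closes — contains both p2 and not p2.
              branch 1.2.2.2 (add not not p1):
                ○ open, literals {p1=1, p2=1, p6=1}.
  branch 2 (add (p4 implies (not p4 iff not p6))):
    (p4 implies (not p4 iff not p6)): β-rule — branch into not p4  //  (not p4 iff not p6).
      branch 2.1 (add not p4):
        ○ open, literals {p4=0}.
      branch 2.2 (add (not p4 iff not p6)):
        (not p4 iff not p6): β-rule — branch into not p4, not p6  //  not not p4, not not p6.
          branch 2.2.1 (add not p4, not p6):
            ○ open, literals {p4=0, p6=0}.
          branch 2.2.2 (add not not p4, not not p6):
            ○ open, literals {p4=1, p6=1}.
1 branch closed, 7 open.
Each open branch fixes some atoms; the unmentioned ones are free. Counting distinct full assignments: branch {p2=0, p3=1, p6=0} (p1, p4, p5) contributes 8 new; branch {p1=0, p2=1, p3=1, p6=0} (p4, p5) contributes 4 new; branch {p3=0, p6=1} (p1, p2, p4, p5) contributes 16 new; branch {p1=1, p2=1, p6=1} (p3, p4, p5) contributes 4 new; branch {p4=0} (p1, p2, p3, p5, p6) contributes 16 new; branch {p4=0, p6=0} (p1, p2, p3, p5) contributes 0 new; branch {p4=1, p6=1} (p1, p2, p3, p5) contributes 6 new. Total: 54.

54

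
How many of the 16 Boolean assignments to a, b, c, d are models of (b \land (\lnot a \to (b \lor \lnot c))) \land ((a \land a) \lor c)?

Initial set: {T ((b \land (\lnot a \to (b \lor \lnot c))) \land ((a \land a) \lor c))}.
T ((b \land (\lnot a \to (b \lor \lnot c))) \land ((a \land a) \lor c)): α-rule — add T (b \land (\lnot a \to (b \lor \lnot c))), T ((a \land a) \lor c).
T (b \land (\lnot a \to (b \lor \lnot c))): α-rule — add T b, T (\lnot a \to (b \lor \lnot c)).
T ((a \land a) \lor c): β-rule — branch into T (a \land a)  //  T c.
  branch 1 (add T (a \land a)):
    T (a \land a): α-rule — add T a, T a.
    T (\lnot a \to (b \lor \lnot c)): β-rule — branch into F \lnot a  //  T (b \lor \lnot c).
      branch 1.1 (add F \lnot a):
        ○ open, literals {a=T, b=T}.
      branch 1.2 (add T (b \lor \lnot c)):
        T (b \lor \lnot c): β-rule — branch into T b  //  T \lnot c.
          branch 1.2.1 (add T b):
            ○ open, literals {a=T, b=T}.
          branch 1.2.2 (add T \lnot c):
            ○ open, literals {a=T, b=T, c=F}.
  branch 2 (add T c):
    T (\lnot a \to (b \lor \lnot c)): β-rule — branch into F \lnot a  //  T (b \lor \lnot c).
      branch 2.1 (add F \lnot a):
        ○ open, literals {a=T, b=T, c=T}.
      branch 2.2 (add T (b \lor \lnot c)):
        T (b \lor \lnot c): β-rule — branch into T b  //  T \lnot c.
          branch 2.2.1 (add T b):
            ○ open, literals {b=T, c=T}.
          branch 2.2.2 (add T \lnot c):
            × closes — contains both c and \lnot c.
1 branch closed, 5 open.
Each open branch fixes some atoms; the unmentioned ones are free. Counting distinct full assignments: branch {a=T, b=T} (c, d) contributes 4 new; branch {a=T, b=T} (c, d) contributes 0 new; branch {a=T, b=T, c=F} (d) contributes 0 new; branch {a=T, b=T, c=T} (d) contributes 0 new; branch {b=T, c=T} (a, d) contributes 2 new. Total: 6.

6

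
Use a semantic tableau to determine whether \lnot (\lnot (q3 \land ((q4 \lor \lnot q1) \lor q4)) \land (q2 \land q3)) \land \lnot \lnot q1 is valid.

Assume the negation and expand:
Initial set: {\lnot (\lnot (\lnot (q3 \land ((q4 \lor \lnot q1) \lor q4)) \land (q2 \land q3)) \land \lnot \lnot q1)}.
\lnot (\lnot (\lnot (q3 \land ((q4 \lor \lnot q1) \lor q4)) \land (q2 \land q3)) \land \lnot \lnot q1): β-rule — branch into \lnot \lnot (\lnot (q3 \land ((q4 \lor \lnot q1) \lor q4)) \land (q2 \land q3))  //  \lnot \lnot \lnot q1.
  branch 1 (add \lnot \lnot (\lnot (q3 \land ((q4 \lor \lnot q1) \lor q4)) \land (q2 \land q3))):
    \lnot \lnot (\lnot (q3 \land ((q4 \lor \lnot q1) \lor q4)) \land (q2 \land q3)): α-rule — add \lnot (q3 \land ((q4 \lor \lnot q1) \lor q4)), (q2 \land q3).
    (q2 \land q3): α-rule — add q2, q3.
    \lnot (q3 \land ((q4 \lor \lnot q1) \lor q4)): β-rule — branch into \lnot q3  //  \lnot ((q4 \lor \lnot q1) \lor q4).
      branch 1.1 (add \lnot q3):
        × closes — contains both q3 and \lnot q3.
      branch 1.2 (add \lnot ((q4 \lor \lnot q1) \lor q4)):
        \lnot ((q4 \lor \lnot q1) \lor q4): α-rule — add \lnot (q4 \lor \lnot q1), \lnot q4.
        \lnot (q4 \lor \lnot q1): α-rule — add \lnot q4, \lnot \lnot q1.
        ○ open, literals {q1=true, q2=true, q3=true, q4=false}.
  branch 2 (add \lnot \lnot \lnot q1):
    \lnot \lnot \lnot q1: drop double negation, giving \lnot q1.
    ○ open, literals {q1=false}.
1 branch closed, 2 open.
An open branch gives a countermodel: q1=true, q2=true, q3=true, q4=false (unmentioned atoms arbitrary); under it the original formula is false.

Not valid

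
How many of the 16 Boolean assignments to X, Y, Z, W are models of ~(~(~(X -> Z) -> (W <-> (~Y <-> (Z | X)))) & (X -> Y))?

15

Initial set: {~(~(~(X -> Z) -> (W <-> (~Y <-> (Z | X)))) & (X -> Y))}.
~(~(~(X -> Z) -> (W <-> (~Y <-> (Z | X)))) & (X -> Y)): β-rule — branch into ~~(~(X -> Z) -> (W <-> (~Y <-> (Z | X))))  //  ~(X -> Y).
  branch 1 (add ~~(~(X -> Z) -> (W <-> (~Y <-> (Z | X))))):
    ~~(~(X -> Z) -> (W <-> (~Y <-> (Z | X)))): β-rule — branch into ~~(X -> Z)  //  (W <-> (~Y <-> (Z | X))).
      branch 1.1 (add ~~(X -> Z)):
        ~~(X -> Z): β-rule — branch into ~X  //  Z.
          branch 1.1.1 (add ~X):
            ○ open, literals {X=F}.
          branch 1.1.2 (add Z):
            ○ open, literals {Z=T}.
      branch 1.2 (add (W <-> (~Y <-> (Z | X)))):
        (W <-> (~Y <-> (Z | X))): β-rule — branch into W, (~Y <-> (Z | X))  //  ~W, ~(~Y <-> (Z | X)).
          branch 1.2.1 (add W, (~Y <-> (Z | X))):
            (~Y <-> (Z | X)): β-rule — branch into ~Y, (Z | X)  //  ~~Y, ~(Z | X).
              branch 1.2.1.1 (add ~Y, (Z | X)):
                (Z | X): β-rule — branch into Z  //  X.
                  branch 1.2.1.1.1 (add Z):
                    ○ open, literals {W=T, Y=F, Z=T}.
                  branch 1.2.1.1.2 (add X):
                    ○ open, literals {W=T, X=T, Y=F}.
              branch 1.2.1.2 (add ~~Y, ~(Z | X)):
                ~(Z | X): α-rule — add ~Z, ~X.
                ○ open, literals {W=T, X=F, Y=T, Z=F}.
          branch 1.2.2 (add ~W, ~(~Y <-> (Z | X))):
            ~(~Y <-> (Z | X)): β-rule — branch into ~Y, ~(Z | X)  //  ~~Y, (Z | X).
              branch 1.2.2.1 (add ~Y, ~(Z | X)):
                ~(Z | X): α-rule — add ~Z, ~X.
                ○ open, literals {W=F, X=F, Y=F, Z=F}.
              branch 1.2.2.2 (add ~~Y, (Z | X)):
                (Z | X): β-rule — branch into Z  //  X.
                  branch 1.2.2.2.1 (add Z):
                    ○ open, literals {W=F, Y=T, Z=T}.
                  branch 1.2.2.2.2 (add X):
                    ○ open, literals {W=F, X=T, Y=T}.
  branch 2 (add ~(X -> Y)):
    ~(X -> Y): α-rule — add X, ~Y.
    ○ open, literals {X=T, Y=F}.
0 branches closed, 9 open.
Each open branch fixes some atoms; the unmentioned ones are free. Counting distinct full assignments: branch {X=F} (Y, Z, W) contributes 8 new; branch {Z=T} (X, Y, W) contributes 4 new; branch {W=T, Y=F, Z=T} (X) contributes 0 new; branch {W=T, X=T, Y=F} (Z) contributes 1 new; branch {W=T, X=F, Y=T, Z=F} (none free) contributes 0 new; branch {W=F, X=F, Y=F, Z=F} (none free) contributes 0 new; branch {W=F, Y=T, Z=T} (X) contributes 0 new; branch {W=F, X=T, Y=T} (Z) contributes 1 new; branch {X=T, Y=F} (Z, W) contributes 1 new. Total: 15.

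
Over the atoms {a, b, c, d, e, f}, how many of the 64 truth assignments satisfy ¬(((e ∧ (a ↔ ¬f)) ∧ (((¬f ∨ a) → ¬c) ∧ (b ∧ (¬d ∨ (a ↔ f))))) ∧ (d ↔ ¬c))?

Initial set: {¬(((e ∧ (a ↔ ¬f)) ∧ (((¬f ∨ a) → ¬c) ∧ (b ∧ (¬d ∨ (a ↔ f))))) ∧ (d ↔ ¬c))}.
¬(((e ∧ (a ↔ ¬f)) ∧ (((¬f ∨ a) → ¬c) ∧ (b ∧ (¬d ∨ (a ↔ f))))) ∧ (d ↔ ¬c)): β-rule — branch into ¬((e ∧ (a ↔ ¬f)) ∧ (((¬f ∨ a) → ¬c) ∧ (b ∧ (¬d ∨ (a ↔ f)))))  //  ¬(d ↔ ¬c).
  branch 1 (add ¬((e ∧ (a ↔ ¬f)) ∧ (((¬f ∨ a) → ¬c) ∧ (b ∧ (¬d ∨ (a ↔ f)))))):
    ¬((e ∧ (a ↔ ¬f)) ∧ (((¬f ∨ a) → ¬c) ∧ (b ∧ (¬d ∨ (a ↔ f))))): β-rule — branch into ¬(e ∧ (a ↔ ¬f))  //  ¬(((¬f ∨ a) → ¬c) ∧ (b ∧ (¬d ∨ (a ↔ f)))).
      branch 1.1 (add ¬(e ∧ (a ↔ ¬f))):
        ¬(e ∧ (a ↔ ¬f)): β-rule — branch into ¬e  //  ¬(a ↔ ¬f).
          branch 1.1.1 (add ¬e):
            ○ open, literals {e=F}.
          branch 1.1.2 (add ¬(a ↔ ¬f)):
            ¬(a ↔ ¬f): β-rule — branch into a, ¬¬f  //  ¬a, ¬f.
              branch 1.1.2.1 (add a, ¬¬f):
                ○ open, literals {a=T, f=T}.
              branch 1.1.2.2 (add ¬a, ¬f):
                ○ open, literals {a=F, f=F}.
      branch 1.2 (add ¬(((¬f ∨ a) → ¬c) ∧ (b ∧ (¬d ∨ (a ↔ f))))):
        ¬(((¬f ∨ a) → ¬c) ∧ (b ∧ (¬d ∨ (a ↔ f)))): β-rule — branch into ¬((¬f ∨ a) → ¬c)  //  ¬(b ∧ (¬d ∨ (a ↔ f))).
          branch 1.2.1 (add ¬((¬f ∨ a) → ¬c)):
            ¬((¬f ∨ a) → ¬c): α-rule — add (¬f ∨ a), ¬¬c.
            (¬f ∨ a): β-rule — branch into ¬f  //  a.
              branch 1.2.1.1 (add ¬f):
                ○ open, literals {c=T, f=F}.
              branch 1.2.1.2 (add a):
                ○ open, literals {a=T, c=T}.
          branch 1.2.2 (add ¬(b ∧ (¬d ∨ (a ↔ f)))):
            ¬(b ∧ (¬d ∨ (a ↔ f))): β-rule — branch into ¬b  //  ¬(¬d ∨ (a ↔ f)).
              branch 1.2.2.1 (add ¬b):
                ○ open, literals {b=F}.
              branch 1.2.2.2 (add ¬(¬d ∨ (a ↔ f))):
                ¬(¬d ∨ (a ↔ f)): α-rule — add ¬¬d, ¬(a ↔ f).
                ¬(a ↔ f): β-rule — branch into a, ¬f  //  ¬a, f.
                  branch 1.2.2.2.1 (add a, ¬f):
                    ○ open, literals {a=T, d=T, f=F}.
                  branch 1.2.2.2.2 (add ¬a, f):
                    ○ open, literals {a=F, d=T, f=T}.
  branch 2 (add ¬(d ↔ ¬c)):
    ¬(d ↔ ¬c): β-rule — branch into d, ¬¬c  //  ¬d, ¬c.
      branch 2.1 (add d, ¬¬c):
        ○ open, literals {c=T, d=T}.
      branch 2.2 (add ¬d, ¬c):
        ○ open, literals {c=F, d=F}.
0 branches closed, 10 open.
Each open branch fixes some atoms; the unmentioned ones are free. Counting distinct full assignments: branch {e=F} (a, b, c, d, f) contributes 32 new; branch {a=T, f=T} (b, c, d, e) contributes 8 new; branch {a=F, f=F} (b, c, d, e) contributes 8 new; branch {c=T, f=F} (a, b, d, e) contributes 4 new; branch {a=T, c=T} (b, d, e, f) contributes 0 new; branch {b=F} (a, c, d, e, f) contributes 6 new; branch {a=T, d=T, f=F} (b, c, e) contributes 1 new; branch {a=F, d=T, f=T} (b, c, e) contributes 2 new; branch {c=T, d=T} (a, b, e, f) contributes 0 new; branch {c=F, d=F} (a, b, e, f) contributes 2 new. Total: 63.

63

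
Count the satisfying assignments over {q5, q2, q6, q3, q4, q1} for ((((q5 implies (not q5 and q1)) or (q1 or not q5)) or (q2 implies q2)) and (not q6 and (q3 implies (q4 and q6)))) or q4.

Initial set: {(((((q5 implies (not q5 and q1)) or (q1 or not q5)) or (q2 implies q2)) and (not q6 and (q3 implies (q4 and q6)))) or q4)}.
(((((q5 implies (not q5 and q1)) or (q1 or not q5)) or (q2 implies q2)) and (not q6 and (q3 implies (q4 and q6)))) or q4): β-rule — branch into ((((q5 implies (not q5 and q1)) or (q1 or not q5)) or (q2 implies q2)) and (not q6 and (q3 implies (q4 and q6))))  //  q4.
  branch 1 (add ((((q5 implies (not q5 and q1)) or (q1 or not q5)) or (q2 implies q2)) and (not q6 and (q3 implies (q4 and q6))))):
    ((((q5 implies (not q5 and q1)) or (q1 or not q5)) or (q2 implies q2)) and (not q6 and (q3 implies (q4 and q6)))): α-rule — add (((q5 implies (not q5 and q1)) or (q1 or not q5)) or (q2 implies q2)), (not q6 and (q3 implies (q4 and q6))).
    (not q6 and (q3 implies (q4 and q6))): α-rule — add not q6, (q3 implies (q4 and q6)).
    (((q5 implies (not q5 and q1)) or (q1 or not q5)) or (q2 implies q2)): β-rule — branch into ((q5 implies (not q5 and q1)) or (q1 or not q5))  //  (q2 implies q2).
      branch 1.1 (add ((q5 implies (not q5 and q1)) or (q1 or not q5))):
        (q3 implies (q4 and q6)): β-rule — branch into not q3  //  (q4 and q6).
          branch 1.1.1 (add not q3):
            ((q5 implies (not q5 and q1)) or (q1 or not q5)): β-rule — branch into (q5 implies (not q5 and q1))  //  (q1 or not q5).
              branch 1.1.1.1 (add (q5 implies (not q5 and q1))):
                (q5 implies (not q5 and q1)): β-rule — branch into not q5  //  (not q5 and q1).
                  branch 1.1.1.1.1 (add not q5):
                    ○ open, literals {q3=F, q5=F, q6=F}.
                  branch 1.1.1.1.2 (add (not q5 and q1)):
                    (not q5 and q1): α-rule — add not q5, q1.
                    ○ open, literals {q1=T, q3=F, q5=F, q6=F}.
              branch 1.1.1.2 (add (q1 or not q5)):
                (q1 or not q5): β-rule — branch into q1  //  not q5.
                  branch 1.1.1.2.1 (add q1):
                    ○ open, literals {q1=T, q3=F, q6=F}.
                  branch 1.1.1.2.2 (add not q5):
                    ○ open, literals {q3=F, q5=F, q6=F}.
          branch 1.1.2 (add (q4 and q6)):
            (q4 and q6): α-rule — add q4, q6.
            × closes — contains both q6 and not q6.
      branch 1.2 (add (q2 implies q2)):
        (q3 implies (q4 and q6)): β-rule — branch into not q3  //  (q4 and q6).
          branch 1.2.1 (add not q3):
            (q2 implies q2): β-rule — branch into not q2  //  q2.
              branch 1.2.1.1 (add not q2):
                ○ open, literals {q2=F, q3=F, q6=F}.
              branch 1.2.1.2 (add q2):
                ○ open, literals {q2=T, q3=F, q6=F}.
          branch 1.2.2 (add (q4 and q6)):
            (q4 and q6): α-rule — add q4, q6.
            × closes — contains both q6 and not q6.
  branch 2 (add q4):
    ○ open, literals {q4=T}.
2 branches closed, 7 open.
Each open branch fixes some atoms; the unmentioned ones are free. Counting distinct full assignments: branch {q3=F, q5=F, q6=F} (q2, q4, q1) contributes 8 new; branch {q1=T, q3=F, q5=F, q6=F} (q2, q4) contributes 0 new; branch {q1=T, q3=F, q6=F} (q5, q2, q4) contributes 4 new; branch {q3=F, q5=F, q6=F} (q2, q4, q1) contributes 0 new; branch {q2=F, q3=F, q6=F} (q5, q4, q1) contributes 2 new; branch {q2=T, q3=F, q6=F} (q5, q4, q1) contributes 2 new; branch {q4=T} (q5, q2, q6, q3, q1) contributes 24 new. Total: 40.

40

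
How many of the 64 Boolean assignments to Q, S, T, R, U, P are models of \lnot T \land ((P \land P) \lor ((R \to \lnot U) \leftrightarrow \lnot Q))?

Initial set: {(\lnot T \land ((P \land P) \lor ((R \to \lnot U) \leftrightarrow \lnot Q)))}.
(\lnot T \land ((P \land P) \lor ((R \to \lnot U) \leftrightarrow \lnot Q))): α-rule — add \lnot T, ((P \land P) \lor ((R \to \lnot U) \leftrightarrow \lnot Q)).
((P \land P) \lor ((R \to \lnot U) \leftrightarrow \lnot Q)): β-rule — branch into (P \land P)  //  ((R \to \lnot U) \leftrightarrow \lnot Q).
  branch 1 (add (P \land P)):
    (P \land P): α-rule — add P, P.
    ○ open, literals {P=true, T=false}.
  branch 2 (add ((R \to \lnot U) \leftrightarrow \lnot Q)):
    ((R \to \lnot U) \leftrightarrow \lnot Q): β-rule — branch into (R \to \lnot U), \lnot Q  //  \lnot (R \to \lnot U), \lnot \lnot Q.
      branch 2.1 (add (R \to \lnot U), \lnot Q):
        (R \to \lnot U): β-rule — branch into \lnot R  //  \lnot U.
          branch 2.1.1 (add \lnot R):
            ○ open, literals {Q=false, R=false, T=false}.
          branch 2.1.2 (add \lnot U):
            ○ open, literals {Q=false, T=false, U=false}.
      branch 2.2 (add \lnot (R \to \lnot U), \lnot \lnot Q):
        \lnot (R \to \lnot U): α-rule — add R, \lnot \lnot U.
        ○ open, literals {Q=true, R=true, T=false, U=true}.
0 branches closed, 4 open.
Each open branch fixes some atoms; the unmentioned ones are free. Counting distinct full assignments: branch {P=true, T=false} (Q, S, R, U) contributes 16 new; branch {Q=false, R=false, T=false} (S, U, P) contributes 4 new; branch {Q=false, T=false, U=false} (S, R, P) contributes 2 new; branch {Q=true, R=true, T=false, U=true} (S, P) contributes 2 new. Total: 24.

24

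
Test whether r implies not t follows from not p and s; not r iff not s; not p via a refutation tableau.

No

Initial set: {(not p and s); (not r iff not s); not p; not (r implies not t)}.
(not p and s): α-rule — add not p, s.
not (r implies not t): α-rule — add r, not not t.
(not r iff not s): β-rule — branch into not r, not s  //  not not r, not not s.
  branch 1 (add not r, not s):
    × closes — contains both r and not r.
  branch 2 (add not not r, not not s):
    ○ open, literals {p=0, r=1, s=1, t=1}.
1 branch closed, 1 open.
An open branch gives a countermodel: p=0, r=1, s=1, t=1 (unmentioned atoms arbitrary); the premises hold there but the conclusion fails.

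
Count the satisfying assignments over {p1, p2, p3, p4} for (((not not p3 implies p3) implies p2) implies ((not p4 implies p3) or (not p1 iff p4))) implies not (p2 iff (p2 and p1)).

4

Initial set: {((((not not p3 implies p3) implies p2) implies ((not p4 implies p3) or (not p1 iff p4))) implies not (p2 iff (p2 and p1)))}.
((((not not p3 implies p3) implies p2) implies ((not p4 implies p3) or (not p1 iff p4))) implies not (p2 iff (p2 and p1))): β-rule — branch into not (((not not p3 implies p3) implies p2) implies ((not p4 implies p3) or (not p1 iff p4)))  //  not (p2 iff (p2 and p1)).
  branch 1 (add not (((not not p3 implies p3) implies p2) implies ((not p4 implies p3) or (not p1 iff p4)))):
    not (((not not p3 implies p3) implies p2) implies ((not p4 implies p3) or (not p1 iff p4))): α-rule — add ((not not p3 implies p3) implies p2), not ((not p4 implies p3) or (not p1 iff p4)).
    not ((not p4 implies p3) or (not p1 iff p4)): α-rule — add not (not p4 implies p3), not (not p1 iff p4).
    not (not p4 implies p3): α-rule — add not p4, not p3.
    ((not not p3 implies p3) implies p2): β-rule — branch into not (not not p3 implies p3)  //  p2.
      branch 1.1 (add not (not not p3 implies p3)):
        not (not not p3 implies p3): α-rule — add not not p3, not p3.
        not not p3: drop double negation, giving p3.
        × closes — contains both p3 and not p3.
      branch 1.2 (add p2):
        not (not p1 iff p4): β-rule — branch into not p1, not p4  //  not not p1, p4.
          branch 1.2.1 (add not p1, not p4):
            ○ open, literals {p1=0, p2=1, p3=0, p4=0}.
          branch 1.2.2 (add not not p1, p4):
            × closes — contains both p4 and not p4.
  branch 2 (add not (p2 iff (p2 and p1))):
    not (p2 iff (p2 and p1)): β-rule — branch into p2, not (p2 and p1)  //  not p2, (p2 and p1).
      branch 2.1 (add p2, not (p2 and p1)):
        not (p2 and p1): β-rule — branch into not p2  //  not p1.
          branch 2.1.1 (add not p2):
            × closes — contains both p2 and not p2.
          branch 2.1.2 (add not p1):
            ○ open, literals {p1=0, p2=1}.
      branch 2.2 (add not p2, (p2 and p1)):
        (p2 and p1): α-rule — add p2, p1.
        × closes — contains both p2 and not p2.
4 branches closed, 2 open.
Each open branch fixes some atoms; the unmentioned ones are free. Counting distinct full assignments: branch {p1=0, p2=1, p3=0, p4=0} (none free) contributes 1 new; branch {p1=0, p2=1} (p3, p4) contributes 3 new. Total: 4.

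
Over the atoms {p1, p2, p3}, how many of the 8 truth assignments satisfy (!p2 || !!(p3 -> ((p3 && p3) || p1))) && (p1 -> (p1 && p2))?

Initial set: {T ((!p2 || !!(p3 -> ((p3 && p3) || p1))) && (p1 -> (p1 && p2)))}.
T ((!p2 || !!(p3 -> ((p3 && p3) || p1))) && (p1 -> (p1 && p2))): α-rule — add T (!p2 || !!(p3 -> ((p3 && p3) || p1))), T (p1 -> (p1 && p2)).
T (!p2 || !!(p3 -> ((p3 && p3) || p1))): β-rule — branch into T !p2  //  T !!(p3 -> ((p3 && p3) || p1)).
  branch 1 (add T !p2):
    T (p1 -> (p1 && p2)): β-rule — branch into F p1  //  T (p1 && p2).
      branch 1.1 (add F p1):
        ○ open, literals {p1=0, p2=0}.
      branch 1.2 (add T (p1 && p2)):
        T (p1 && p2): α-rule — add T p1, T p2.
        × closes — contains both p2 and !p2.
  branch 2 (add T !!(p3 -> ((p3 && p3) || p1))):
    T !!(p3 -> ((p3 && p3) || p1)): drop double negation, giving T (p3 -> ((p3 && p3) || p1)).
    T (p1 -> (p1 && p2)): β-rule — branch into F p1  //  T (p1 && p2).
      branch 2.1 (add F p1):
        T (p3 -> ((p3 && p3) || p1)): β-rule — branch into F p3  //  T ((p3 && p3) || p1).
          branch 2.1.1 (add F p3):
            ○ open, literals {p1=0, p3=0}.
          branch 2.1.2 (add T ((p3 && p3) || p1)):
            T ((p3 && p3) || p1): β-rule — branch into T (p3 && p3)  //  T p1.
              branch 2.1.2.1 (add T (p3 && p3)):
                T (p3 && p3): α-rule — add T p3, T p3.
                ○ open, literals {p1=0, p3=1}.
              branch 2.1.2.2 (add T p1):
                × closes — contains both p1 and !p1.
      branch 2.2 (add T (p1 && p2)):
        T (p1 && p2): α-rule — add T p1, T p2.
        T (p3 -> ((p3 && p3) || p1)): β-rule — branch into F p3  //  T ((p3 && p3) || p1).
          branch 2.2.1 (add F p3):
            ○ open, literals {p1=1, p2=1, p3=0}.
          branch 2.2.2 (add T ((p3 && p3) || p1)):
            T ((p3 && p3) || p1): β-rule — branch into T (p3 && p3)  //  T p1.
              branch 2.2.2.1 (add T (p3 && p3)):
                T (p3 && p3): α-rule — add T p3, T p3.
                ○ open, literals {p1=1, p2=1, p3=1}.
              branch 2.2.2.2 (add T p1):
                ○ open, literals {p1=1, p2=1}.
2 branches closed, 6 open.
Each open branch fixes some atoms; the unmentioned ones are free. Counting distinct full assignments: branch {p1=0, p2=0} (p3) contributes 2 new; branch {p1=0, p3=0} (p2) contributes 1 new; branch {p1=0, p3=1} (p2) contributes 1 new; branch {p1=1, p2=1, p3=0} (none free) contributes 1 new; branch {p1=1, p2=1, p3=1} (none free) contributes 1 new; branch {p1=1, p2=1} (p3) contributes 0 new. Total: 6.

6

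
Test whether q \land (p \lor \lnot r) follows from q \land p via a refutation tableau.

Yes

Initial set: {(q \land p); \lnot (q \land (p \lor \lnot r))}.
(q \land p): α-rule — add q, p.
\lnot (q \land (p \lor \lnot r)): β-rule — branch into \lnot q  //  \lnot (p \lor \lnot r).
  branch 1 (add \lnot q):
    × closes — contains both q and \lnot q.
  branch 2 (add \lnot (p \lor \lnot r)):
    \lnot (p \lor \lnot r): α-rule — add \lnot p, \lnot \lnot r.
    × closes — contains both p and \lnot p.
All 2 branches close.
Every branch closed, so the premises entail the conclusion.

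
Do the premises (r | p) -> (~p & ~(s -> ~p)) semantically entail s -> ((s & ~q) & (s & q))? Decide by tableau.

Initial set: {T ((r | p) -> (~p & ~(s -> ~p))); F (s -> ((s & ~q) & (s & q)))}.
F (s -> ((s & ~q) & (s & q))): α-rule — add T s, F ((s & ~q) & (s & q)).
T ((r | p) -> (~p & ~(s -> ~p))): β-rule — branch into F (r | p)  //  T (~p & ~(s -> ~p)).
  branch 1 (add F (r | p)):
    F (r | p): α-rule — add F r, F p.
    F ((s & ~q) & (s & q)): β-rule — branch into F (s & ~q)  //  F (s & q).
      branch 1.1 (add F (s & ~q)):
        F (s & ~q): β-rule — branch into F s  //  F ~q.
          branch 1.1.1 (add F s):
            × closes — contains both s and ~s.
          branch 1.1.2 (add F ~q):
            ○ open, literals {p=0, q=1, r=0, s=1}.
      branch 1.2 (add F (s & q)):
        F (s & q): β-rule — branch into F s  //  F q.
          branch 1.2.1 (add F s):
            × closes — contains both s and ~s.
          branch 1.2.2 (add F q):
            ○ open, literals {p=0, q=0, r=0, s=1}.
  branch 2 (add T (~p & ~(s -> ~p))):
    T (~p & ~(s -> ~p)): α-rule — add T ~p, T ~(s -> ~p).
    T ~(s -> ~p): α-rule — add T s, F ~p.
    × closes — contains both p and ~p.
3 branches closed, 2 open.
An open branch gives a countermodel: p=0, q=1, r=0, s=1 (unmentioned atoms arbitrary); the premises hold there but the conclusion fails.

No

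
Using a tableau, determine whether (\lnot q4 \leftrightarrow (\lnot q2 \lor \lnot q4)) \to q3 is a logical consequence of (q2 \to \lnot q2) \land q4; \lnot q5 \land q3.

Yes

Initial set: {((q2 \to \lnot q2) \land q4); (\lnot q5 \land q3); \lnot ((\lnot q4 \leftrightarrow (\lnot q2 \lor \lnot q4)) \to q3)}.
((q2 \to \lnot q2) \land q4): α-rule — add (q2 \to \lnot q2), q4.
(\lnot q5 \land q3): α-rule — add \lnot q5, q3.
\lnot ((\lnot q4 \leftrightarrow (\lnot q2 \lor \lnot q4)) \to q3): α-rule — add (\lnot q4 \leftrightarrow (\lnot q2 \lor \lnot q4)), \lnot q3.
× closes — contains both q3 and \lnot q3.
All 1 branch closes.
Every branch closed, so the premises entail the conclusion.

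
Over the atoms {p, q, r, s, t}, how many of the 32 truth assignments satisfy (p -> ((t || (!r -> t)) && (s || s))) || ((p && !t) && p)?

Initial set: {((p -> ((t || (!r -> t)) && (s || s))) || ((p && !t) && p))}.
((p -> ((t || (!r -> t)) && (s || s))) || ((p && !t) && p)): β-rule — branch into (p -> ((t || (!r -> t)) && (s || s)))  //  ((p && !t) && p).
  branch 1 (add (p -> ((t || (!r -> t)) && (s || s)))):
    (p -> ((t || (!r -> t)) && (s || s))): β-rule — branch into !p  //  ((t || (!r -> t)) && (s || s)).
      branch 1.1 (add !p):
        ○ open, literals {p=0}.
      branch 1.2 (add ((t || (!r -> t)) && (s || s))):
        ((t || (!r -> t)) && (s || s)): α-rule — add (t || (!r -> t)), (s || s).
        (t || (!r -> t)): β-rule — branch into t  //  (!r -> t).
          branch 1.2.1 (add t):
            (s || s): β-rule — branch into s  //  s.
              branch 1.2.1.1 (add s):
                ○ open, literals {s=1, t=1}.
              branch 1.2.1.2 (add s):
                ○ open, literals {s=1, t=1}.
          branch 1.2.2 (add (!r -> t)):
            (s || s): β-rule — branch into s  //  s.
              branch 1.2.2.1 (add s):
                (!r -> t): β-rule — branch into !!r  //  t.
                  branch 1.2.2.1.1 (add !!r):
                    ○ open, literals {r=1, s=1}.
                  branch 1.2.2.1.2 (add t):
                    ○ open, literals {s=1, t=1}.
              branch 1.2.2.2 (add s):
                (!r -> t): β-rule — branch into !!r  //  t.
                  branch 1.2.2.2.1 (add !!r):
                    ○ open, literals {r=1, s=1}.
                  branch 1.2.2.2.2 (add t):
                    ○ open, literals {s=1, t=1}.
  branch 2 (add ((p && !t) && p)):
    ((p && !t) && p): α-rule — add (p && !t), p.
    (p && !t): α-rule — add p, !t.
    ○ open, literals {p=1, t=0}.
0 branches closed, 8 open.
Each open branch fixes some atoms; the unmentioned ones are free. Counting distinct full assignments: branch {p=0} (q, r, s, t) contributes 16 new; branch {s=1, t=1} (p, q, r) contributes 4 new; branch {s=1, t=1} (p, q, r) contributes 0 new; branch {r=1, s=1} (p, q, t) contributes 2 new; branch {s=1, t=1} (p, q, r) contributes 0 new; branch {r=1, s=1} (p, q, t) contributes 0 new; branch {s=1, t=1} (p, q, r) contributes 0 new; branch {p=1, t=0} (q, r, s) contributes 6 new. Total: 28.

28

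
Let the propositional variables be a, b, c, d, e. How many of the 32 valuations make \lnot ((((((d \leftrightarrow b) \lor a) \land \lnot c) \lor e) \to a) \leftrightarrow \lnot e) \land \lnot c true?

6

Initial set: {(\lnot ((((((d \leftrightarrow b) \lor a) \land \lnot c) \lor e) \to a) \leftrightarrow \lnot e) \land \lnot c)}.
(\lnot ((((((d \leftrightarrow b) \lor a) \land \lnot c) \lor e) \to a) \leftrightarrow \lnot e) \land \lnot c): α-rule — add \lnot ((((((d \leftrightarrow b) \lor a) \land \lnot c) \lor e) \to a) \leftrightarrow \lnot e), \lnot c.
\lnot ((((((d \leftrightarrow b) \lor a) \land \lnot c) \lor e) \to a) \leftrightarrow \lnot e): β-rule — branch into (((((d \leftrightarrow b) \lor a) \land \lnot c) \lor e) \to a), \lnot \lnot e  //  \lnot (((((d \leftrightarrow b) \lor a) \land \lnot c) \lor e) \to a), \lnot e.
  branch 1 (add (((((d \leftrightarrow b) \lor a) \land \lnot c) \lor e) \to a), \lnot \lnot e):
    (((((d \leftrightarrow b) \lor a) \land \lnot c) \lor e) \to a): β-rule — branch into \lnot ((((d \leftrightarrow b) \lor a) \land \lnot c) \lor e)  //  a.
      branch 1.1 (add \lnot ((((d \leftrightarrow b) \lor a) \land \lnot c) \lor e)):
        \lnot ((((d \leftrightarrow b) \lor a) \land \lnot c) \lor e): α-rule — add \lnot (((d \leftrightarrow b) \lor a) \land \lnot c), \lnot e.
        × closes — contains both e and \lnot e.
      branch 1.2 (add a):
        ○ open, literals {a=true, c=false, e=true}.
  branch 2 (add \lnot (((((d \leftrightarrow b) \lor a) \land \lnot c) \lor e) \to a), \lnot e):
    \lnot (((((d \leftrightarrow b) \lor a) \land \lnot c) \lor e) \to a): α-rule — add ((((d \leftrightarrow b) \lor a) \land \lnot c) \lor e), \lnot a.
    ((((d \leftrightarrow b) \lor a) \land \lnot c) \lor e): β-rule — branch into (((d \leftrightarrow b) \lor a) \land \lnot c)  //  e.
      branch 2.1 (add (((d \leftrightarrow b) \lor a) \land \lnot c)):
        (((d \leftrightarrow b) \lor a) \land \lnot c): α-rule — add ((d \leftrightarrow b) \lor a), \lnot c.
        ((d \leftrightarrow b) \lor a): β-rule — branch into (d \leftrightarrow b)  //  a.
          branch 2.1.1 (add (d \leftrightarrow b)):
            (d \leftrightarrow b): β-rule — branch into d, b  //  \lnot d, \lnot b.
              branch 2.1.1.1 (add d, b):
                ○ open, literals {a=false, b=true, c=false, d=true, e=false}.
              branch 2.1.1.2 (add \lnot d, \lnot b):
                ○ open, literals {a=false, b=false, c=false, d=false, e=false}.
          branch 2.1.2 (add a):
            × closes — contains both a and \lnot a.
      branch 2.2 (add e):
        × closes — contains both e and \lnot e.
3 branches closed, 3 open.
Each open branch fixes some atoms; the unmentioned ones are free. Counting distinct full assignments: branch {a=true, c=false, e=true} (b, d) contributes 4 new; branch {a=false, b=true, c=false, d=true, e=false} (none free) contributes 1 new; branch {a=false, b=false, c=false, d=false, e=false} (none free) contributes 1 new. Total: 6.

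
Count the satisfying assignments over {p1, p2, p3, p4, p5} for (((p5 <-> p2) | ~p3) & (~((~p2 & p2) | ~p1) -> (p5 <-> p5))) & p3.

Initial set: {T ((((p5 <-> p2) | ~p3) & (~((~p2 & p2) | ~p1) -> (p5 <-> p5))) & p3)}.
T ((((p5 <-> p2) | ~p3) & (~((~p2 & p2) | ~p1) -> (p5 <-> p5))) & p3): α-rule — add T (((p5 <-> p2) | ~p3) & (~((~p2 & p2) | ~p1) -> (p5 <-> p5))), T p3.
T (((p5 <-> p2) | ~p3) & (~((~p2 & p2) | ~p1) -> (p5 <-> p5))): α-rule — add T ((p5 <-> p2) | ~p3), T (~((~p2 & p2) | ~p1) -> (p5 <-> p5)).
T ((p5 <-> p2) | ~p3): β-rule — branch into T (p5 <-> p2)  //  T ~p3.
  branch 1 (add T (p5 <-> p2)):
    T (~((~p2 & p2) | ~p1) -> (p5 <-> p5)): β-rule — branch into F ~((~p2 & p2) | ~p1)  //  T (p5 <-> p5).
      branch 1.1 (add F ~((~p2 & p2) | ~p1)):
        T (p5 <-> p2): β-rule — branch into T p5, T p2  //  F p5, F p2.
          branch 1.1.1 (add T p5, T p2):
            F ~((~p2 & p2) | ~p1): β-rule — branch into T (~p2 & p2)  //  T ~p1.
              branch 1.1.1.1 (add T (~p2 & p2)):
                T (~p2 & p2): α-rule — add T ~p2, T p2.
                × closes — contains both p2 and ~p2.
              branch 1.1.1.2 (add T ~p1):
                ○ open, literals {p1=0, p2=1, p3=1, p5=1}.
          branch 1.1.2 (add F p5, F p2):
            F ~((~p2 & p2) | ~p1): β-rule — branch into T (~p2 & p2)  //  T ~p1.
              branch 1.1.2.1 (add T (~p2 & p2)):
                T (~p2 & p2): α-rule — add T ~p2, T p2.
                × closes — contains both p2 and ~p2.
              branch 1.1.2.2 (add T ~p1):
                ○ open, literals {p1=0, p2=0, p3=1, p5=0}.
      branch 1.2 (add T (p5 <-> p5)):
        T (p5 <-> p2): β-rule — branch into T p5, T p2  //  F p5, F p2.
          branch 1.2.1 (add T p5, T p2):
            T (p5 <-> p5): β-rule — branch into T p5, T p5  //  F p5, F p5.
              branch 1.2.1.1 (add T p5, T p5):
                ○ open, literals {p2=1, p3=1, p5=1}.
              branch 1.2.1.2 (add F p5, F p5):
                × closes — contains both p5 and ~p5.
          branch 1.2.2 (add F p5, F p2):
            T (p5 <-> p5): β-rule — branch into T p5, T p5  //  F p5, F p5.
              branch 1.2.2.1 (add T p5, T p5):
                × closes — contains both p5 and ~p5.
              branch 1.2.2.2 (add F p5, F p5):
                ○ open, literals {p2=0, p3=1, p5=0}.
  branch 2 (add T ~p3):
    × closes — contains both p3 and ~p3.
5 branches closed, 4 open.
Each open branch fixes some atoms; the unmentioned ones are free. Counting distinct full assignments: branch {p1=0, p2=1, p3=1, p5=1} (p4) contributes 2 new; branch {p1=0, p2=0, p3=1, p5=0} (p4) contributes 2 new; branch {p2=1, p3=1, p5=1} (p1, p4) contributes 2 new; branch {p2=0, p3=1, p5=0} (p1, p4) contributes 2 new. Total: 8.

8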